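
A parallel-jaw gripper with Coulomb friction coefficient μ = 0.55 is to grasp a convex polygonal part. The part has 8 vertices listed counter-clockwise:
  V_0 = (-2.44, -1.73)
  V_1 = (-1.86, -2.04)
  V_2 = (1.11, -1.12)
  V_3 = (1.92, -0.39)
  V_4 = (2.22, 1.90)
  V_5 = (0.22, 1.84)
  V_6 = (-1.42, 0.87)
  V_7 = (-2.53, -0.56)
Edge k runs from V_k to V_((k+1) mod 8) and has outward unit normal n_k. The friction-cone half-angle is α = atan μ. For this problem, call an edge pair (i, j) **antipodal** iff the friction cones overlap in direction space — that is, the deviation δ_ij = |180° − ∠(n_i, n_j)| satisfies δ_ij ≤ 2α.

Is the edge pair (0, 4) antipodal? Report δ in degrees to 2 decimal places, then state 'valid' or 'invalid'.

α = atan 0.55 = 28.81°;  2α = 57.62°
edge 0: e_0 = (+0.58, -0.31);  n_0 = (-0.4714, -0.8819)
edge 4: e_4 = (-2.00, -0.06);  n_4 = (-0.0300, +0.9996)
∠(n_0, n_4) = 150.16°
δ = |180° − 150.16°| = 29.84°
29.84° ≤ 2α = 57.62°  →  valid

δ = 29.84°, valid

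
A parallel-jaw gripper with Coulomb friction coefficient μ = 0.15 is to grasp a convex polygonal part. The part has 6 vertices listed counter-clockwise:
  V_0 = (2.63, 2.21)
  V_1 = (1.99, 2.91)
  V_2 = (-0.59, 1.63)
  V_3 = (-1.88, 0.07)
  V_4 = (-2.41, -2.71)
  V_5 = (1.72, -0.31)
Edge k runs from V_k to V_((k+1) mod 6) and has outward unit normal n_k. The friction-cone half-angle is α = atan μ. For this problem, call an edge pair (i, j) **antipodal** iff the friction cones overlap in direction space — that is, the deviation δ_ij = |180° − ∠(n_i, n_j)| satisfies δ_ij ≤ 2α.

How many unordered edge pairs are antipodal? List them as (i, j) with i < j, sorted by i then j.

count = 2; pairs: (1,4), (3,5)

α = atan 0.15 = 8.53°;  2α = 17.06°
n_0 = (+0.7380, +0.6748)
n_1 = (-0.4444, +0.8958)
n_2 = (-0.7706, +0.6373)
n_3 = (-0.9823, +0.1873)
n_4 = (+0.5024, -0.8646)
n_5 = (+0.9406, -0.3396)
  (0,1): δ = 106.05°  ·
  (0,2): δ = 82.02°  ·
  (0,3): δ = 53.23°  ·
  (0,4): δ = 77.73°  ·
  (0,5): δ = 117.71°  ·
  (1,2): δ = 155.98°  ·
  (1,3): δ = 127.18°  ·
  (1,4): δ = 3.77°  ✓
  (1,5): δ = 43.76°  ·
  (2,3): δ = 151.21°  ·
  (2,4): δ = 20.25°  ·
  (2,5): δ = 19.73°  ·
  (3,4): δ = 49.04°  ·
  (3,5): δ = 9.06°  ✓
  (4,5): δ = 140.02°  ·
antipodal pairs: 2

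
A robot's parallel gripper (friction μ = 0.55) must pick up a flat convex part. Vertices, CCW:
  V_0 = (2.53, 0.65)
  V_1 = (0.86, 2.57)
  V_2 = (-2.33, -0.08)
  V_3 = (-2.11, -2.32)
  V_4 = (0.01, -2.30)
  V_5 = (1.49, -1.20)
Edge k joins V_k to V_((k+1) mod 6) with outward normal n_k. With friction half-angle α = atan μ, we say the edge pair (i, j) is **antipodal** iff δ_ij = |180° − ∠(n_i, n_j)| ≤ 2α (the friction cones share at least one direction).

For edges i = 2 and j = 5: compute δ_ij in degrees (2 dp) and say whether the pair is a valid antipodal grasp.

α = atan 0.55 = 28.81°;  2α = 57.62°
edge 2: e_2 = (+0.22, -2.24);  n_2 = (-0.9952, -0.0977)
edge 5: e_5 = (+1.04, +1.85);  n_5 = (+0.8717, -0.4900)
∠(n_2, n_5) = 145.05°
δ = |180° − 145.05°| = 34.95°
34.95° ≤ 2α = 57.62°  →  valid

δ = 34.95°, valid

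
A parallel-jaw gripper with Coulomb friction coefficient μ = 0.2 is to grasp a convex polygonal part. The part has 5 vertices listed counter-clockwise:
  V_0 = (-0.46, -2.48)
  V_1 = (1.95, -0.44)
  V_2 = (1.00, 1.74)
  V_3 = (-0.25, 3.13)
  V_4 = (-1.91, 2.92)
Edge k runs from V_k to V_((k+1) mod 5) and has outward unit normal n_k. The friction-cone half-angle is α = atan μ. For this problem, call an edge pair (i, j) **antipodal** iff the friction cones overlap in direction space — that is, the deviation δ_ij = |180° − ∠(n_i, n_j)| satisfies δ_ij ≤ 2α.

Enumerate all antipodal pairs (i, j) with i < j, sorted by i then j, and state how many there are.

α = atan 0.2 = 11.31°;  2α = 22.62°
n_0 = (+0.6461, -0.7633)
n_1 = (+0.9167, +0.3995)
n_2 = (+0.7436, +0.6687)
n_3 = (-0.1255, +0.9921)
n_4 = (-0.9658, -0.2593)
  (0,1): δ = 106.70°  ·
  (0,2): δ = 88.28°  ·
  (0,3): δ = 33.04°  ·
  (0,4): δ = 64.78°  ·
  (1,2): δ = 161.58°  ·
  (1,3): δ = 106.34°  ·
  (1,4): δ = 8.52°  ✓
  (2,3): δ = 124.75°  ·
  (2,4): δ = 26.93°  ·
  (3,4): δ = 82.18°  ·
antipodal pairs: 1

count = 1; pairs: (1,4)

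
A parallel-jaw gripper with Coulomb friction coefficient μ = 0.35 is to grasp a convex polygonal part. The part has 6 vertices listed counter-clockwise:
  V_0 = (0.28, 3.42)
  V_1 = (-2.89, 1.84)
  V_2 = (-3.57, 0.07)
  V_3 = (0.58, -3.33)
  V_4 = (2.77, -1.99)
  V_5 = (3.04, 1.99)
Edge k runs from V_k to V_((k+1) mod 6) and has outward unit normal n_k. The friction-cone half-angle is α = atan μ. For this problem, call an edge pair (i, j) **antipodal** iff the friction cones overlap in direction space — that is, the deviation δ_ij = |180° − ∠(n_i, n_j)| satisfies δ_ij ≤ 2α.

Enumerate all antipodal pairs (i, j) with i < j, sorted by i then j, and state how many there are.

count = 4; pairs: (0,3), (1,3), (1,4), (2,5)

α = atan 0.35 = 19.29°;  2α = 38.58°
n_0 = (-0.4461, +0.8950)
n_1 = (-0.9335, +0.3586)
n_2 = (-0.6337, -0.7735)
n_3 = (+0.5219, -0.8530)
n_4 = (+0.9977, -0.0677)
n_5 = (+0.4600, +0.8879)
  (0,1): δ = 137.51°  ·
  (0,2): δ = 65.82°  ·
  (0,3): δ = 4.97°  ✓
  (0,4): δ = 59.63°  ·
  (0,5): δ = 126.12°  ·
  (1,2): δ = 108.31°  ·
  (1,3): δ = 37.52°  ✓
  (1,4): δ = 17.13°  ✓
  (1,5): δ = 83.63°  ·
  (2,3): δ = 109.21°  ·
  (2,4): δ = 54.55°  ·
  (2,5): δ = 11.94°  ✓
  (3,4): δ = 125.34°  ·
  (3,5): δ = 58.85°  ·
  (4,5): δ = 113.51°  ·
antipodal pairs: 4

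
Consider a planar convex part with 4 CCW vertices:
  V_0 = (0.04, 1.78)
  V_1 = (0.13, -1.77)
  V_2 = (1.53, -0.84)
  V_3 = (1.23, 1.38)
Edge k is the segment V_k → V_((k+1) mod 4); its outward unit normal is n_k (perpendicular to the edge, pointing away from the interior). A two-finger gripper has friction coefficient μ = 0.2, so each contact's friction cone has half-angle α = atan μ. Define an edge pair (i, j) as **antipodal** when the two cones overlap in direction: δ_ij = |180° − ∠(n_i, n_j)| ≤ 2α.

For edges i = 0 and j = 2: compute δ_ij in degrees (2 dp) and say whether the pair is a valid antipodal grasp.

α = atan 0.2 = 11.31°;  2α = 22.62°
edge 0: e_0 = (+0.09, -3.55);  n_0 = (-0.9997, -0.0253)
edge 2: e_2 = (-0.30, +2.22);  n_2 = (+0.9910, +0.1339)
∠(n_0, n_2) = 173.76°
δ = |180° − 173.76°| = 6.24°
6.24° ≤ 2α = 22.62°  →  valid

δ = 6.24°, valid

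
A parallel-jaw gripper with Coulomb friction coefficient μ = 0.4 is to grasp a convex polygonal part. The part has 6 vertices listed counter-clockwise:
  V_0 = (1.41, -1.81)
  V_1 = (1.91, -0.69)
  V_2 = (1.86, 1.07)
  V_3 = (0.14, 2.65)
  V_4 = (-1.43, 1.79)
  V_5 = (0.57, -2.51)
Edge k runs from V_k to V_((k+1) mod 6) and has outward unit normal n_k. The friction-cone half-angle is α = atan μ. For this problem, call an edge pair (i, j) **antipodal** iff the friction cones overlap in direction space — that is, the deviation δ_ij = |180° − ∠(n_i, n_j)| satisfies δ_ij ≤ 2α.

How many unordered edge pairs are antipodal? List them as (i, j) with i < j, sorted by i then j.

α = atan 0.4 = 21.80°;  2α = 43.60°
n_0 = (+0.9131, -0.4077)
n_1 = (+0.9996, +0.0284)
n_2 = (+0.6765, +0.7364)
n_3 = (-0.4804, +0.8770)
n_4 = (-0.9067, -0.4217)
n_5 = (+0.6402, -0.7682)
  (0,1): δ = 154.32°  ·
  (0,2): δ = 108.51°  ·
  (0,3): δ = 37.23°  ✓
  (0,4): δ = 49.00°  ·
  (0,5): δ = 153.86°  ·
  (1,2): δ = 134.20°  ·
  (1,3): δ = 62.91°  ·
  (1,4): δ = 23.32°  ✓
  (1,5): δ = 128.18°  ·
  (2,3): δ = 108.72°  ·
  (2,4): δ = 22.49°  ✓
  (2,5): δ = 82.38°  ·
  (3,4): δ = 93.77°  ·
  (3,5): δ = 11.09°  ✓
  (4,5): δ = 75.14°  ·
antipodal pairs: 4

count = 4; pairs: (0,3), (1,4), (2,4), (3,5)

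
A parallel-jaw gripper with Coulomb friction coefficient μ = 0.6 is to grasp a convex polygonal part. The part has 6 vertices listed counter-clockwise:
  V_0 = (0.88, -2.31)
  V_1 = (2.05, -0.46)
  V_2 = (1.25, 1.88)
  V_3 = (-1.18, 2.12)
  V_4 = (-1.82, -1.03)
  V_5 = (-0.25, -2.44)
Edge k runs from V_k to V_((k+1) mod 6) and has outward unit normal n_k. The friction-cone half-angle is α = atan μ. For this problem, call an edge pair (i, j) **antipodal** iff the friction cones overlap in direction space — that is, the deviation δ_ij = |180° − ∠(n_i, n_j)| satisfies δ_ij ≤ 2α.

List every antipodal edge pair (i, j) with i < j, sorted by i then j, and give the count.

count = 5; pairs: (0,3), (1,3), (1,4), (2,4), (2,5)

α = atan 0.6 = 30.96°;  2α = 61.93°
n_0 = (+0.8452, -0.5345)
n_1 = (+0.9462, +0.3235)
n_2 = (+0.0983, +0.9952)
n_3 = (-0.9800, +0.1991)
n_4 = (-0.6682, -0.7440)
n_5 = (+0.1143, -0.9934)
  (0,1): δ = 128.81°  ·
  (0,2): δ = 63.33°  ·
  (0,3): δ = 20.83°  ✓
  (0,4): δ = 80.38°  ·
  (0,5): δ = 128.87°  ·
  (1,2): δ = 114.52°  ·
  (1,3): δ = 30.36°  ✓
  (1,4): δ = 29.20°  ✓
  (1,5): δ = 77.69°  ·
  (2,3): δ = 95.84°  ·
  (2,4): δ = 36.29°  ✓
  (2,5): δ = 12.20°  ✓
  (3,4): δ = 120.44°  ·
  (3,5): δ = 71.95°  ·
  (4,5): δ = 131.51°  ·
antipodal pairs: 5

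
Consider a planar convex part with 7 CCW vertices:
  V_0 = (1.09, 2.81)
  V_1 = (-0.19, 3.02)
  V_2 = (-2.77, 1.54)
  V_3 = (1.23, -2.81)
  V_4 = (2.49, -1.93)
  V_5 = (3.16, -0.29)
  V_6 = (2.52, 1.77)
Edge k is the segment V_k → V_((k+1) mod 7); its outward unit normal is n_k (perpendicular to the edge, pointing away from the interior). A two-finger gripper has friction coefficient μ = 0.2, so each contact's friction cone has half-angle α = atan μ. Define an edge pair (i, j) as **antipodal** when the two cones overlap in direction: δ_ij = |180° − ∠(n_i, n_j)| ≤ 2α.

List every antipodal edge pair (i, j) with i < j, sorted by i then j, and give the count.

α = atan 0.2 = 11.31°;  2α = 22.62°
n_0 = (+0.1619, +0.9868)
n_1 = (-0.4976, +0.8674)
n_2 = (-0.7361, -0.6769)
n_3 = (+0.5726, -0.8198)
n_4 = (+0.9257, -0.3782)
n_5 = (+0.9550, +0.2967)
n_6 = (+0.5882, +0.8087)
  (0,1): δ = 140.84°  ·
  (0,2): δ = 38.08°  ·
  (0,3): δ = 44.25°  ·
  (0,4): δ = 77.10°  ·
  (0,5): δ = 116.58°  ·
  (0,6): δ = 153.29°  ·
  (1,2): δ = 77.24°  ·
  (1,3): δ = 5.09°  ✓
  (1,4): δ = 37.94°  ·
  (1,5): δ = 77.42°  ·
  (1,6): δ = 114.13°  ·
  (2,3): δ = 97.67°  ·
  (2,4): δ = 64.82°  ·
  (2,5): δ = 25.34°  ·
  (2,6): δ = 11.37°  ✓
  (3,4): δ = 147.15°  ·
  (3,5): δ = 107.67°  ·
  (3,6): δ = 70.96°  ·
  (4,5): δ = 140.52°  ·
  (4,6): δ = 103.81°  ·
  (5,6): δ = 143.29°  ·
antipodal pairs: 2

count = 2; pairs: (1,3), (2,6)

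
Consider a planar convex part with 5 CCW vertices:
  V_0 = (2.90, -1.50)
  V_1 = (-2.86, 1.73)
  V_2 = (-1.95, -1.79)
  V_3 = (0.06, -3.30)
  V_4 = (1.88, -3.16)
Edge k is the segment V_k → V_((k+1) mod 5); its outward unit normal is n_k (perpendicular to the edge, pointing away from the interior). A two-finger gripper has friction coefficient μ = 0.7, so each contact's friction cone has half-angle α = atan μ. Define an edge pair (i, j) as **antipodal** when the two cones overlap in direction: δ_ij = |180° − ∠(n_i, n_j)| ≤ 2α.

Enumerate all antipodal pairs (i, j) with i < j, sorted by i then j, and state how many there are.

count = 4; pairs: (0,1), (0,2), (0,3), (1,4)

α = atan 0.7 = 34.99°;  2α = 69.98°
n_0 = (+0.4891, +0.8722)
n_1 = (-0.9682, -0.2503)
n_2 = (-0.6006, -0.7995)
n_3 = (+0.0767, -0.9971)
n_4 = (+0.8520, -0.5235)
  (0,1): δ = 46.22°  ✓
  (0,2): δ = 7.63°  ✓
  (0,3): δ = 33.68°  ✓
  (0,4): δ = 87.71°  ·
  (1,2): δ = 141.41°  ·
  (1,3): δ = 100.10°  ·
  (1,4): δ = 46.06°  ✓
  (2,3): δ = 138.69°  ·
  (2,4): δ = 84.65°  ·
  (3,4): δ = 125.97°  ·
antipodal pairs: 4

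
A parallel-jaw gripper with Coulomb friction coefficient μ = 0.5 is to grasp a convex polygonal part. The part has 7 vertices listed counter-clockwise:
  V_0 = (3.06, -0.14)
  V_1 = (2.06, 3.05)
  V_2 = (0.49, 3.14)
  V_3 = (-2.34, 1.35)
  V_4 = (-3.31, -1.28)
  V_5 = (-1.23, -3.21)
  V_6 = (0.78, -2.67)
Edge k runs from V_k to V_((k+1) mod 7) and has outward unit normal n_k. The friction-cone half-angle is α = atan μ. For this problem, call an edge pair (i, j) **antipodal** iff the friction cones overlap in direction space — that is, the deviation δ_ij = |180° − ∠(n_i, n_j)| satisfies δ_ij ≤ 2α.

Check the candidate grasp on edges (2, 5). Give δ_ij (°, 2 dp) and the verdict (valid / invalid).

α = atan 0.5 = 26.57°;  2α = 53.13°
edge 2: e_2 = (-2.83, -1.79);  n_2 = (-0.5346, +0.8451)
edge 5: e_5 = (+2.01, +0.54);  n_5 = (+0.2595, -0.9658)
∠(n_2, n_5) = 162.72°
δ = |180° − 162.72°| = 17.28°
17.28° ≤ 2α = 53.13°  →  valid

δ = 17.28°, valid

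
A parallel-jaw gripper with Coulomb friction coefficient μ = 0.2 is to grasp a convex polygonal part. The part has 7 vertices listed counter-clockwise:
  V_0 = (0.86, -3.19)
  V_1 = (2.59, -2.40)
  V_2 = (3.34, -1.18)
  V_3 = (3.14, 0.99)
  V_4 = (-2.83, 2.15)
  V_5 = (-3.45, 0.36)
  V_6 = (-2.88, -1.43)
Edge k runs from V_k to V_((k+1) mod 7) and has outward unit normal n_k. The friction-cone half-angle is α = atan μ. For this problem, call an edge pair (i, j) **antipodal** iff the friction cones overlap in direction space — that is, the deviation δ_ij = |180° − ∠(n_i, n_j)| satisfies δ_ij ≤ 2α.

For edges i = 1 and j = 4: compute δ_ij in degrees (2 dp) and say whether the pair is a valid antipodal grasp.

α = atan 0.2 = 11.31°;  2α = 22.62°
edge 1: e_1 = (+0.75, +1.22);  n_1 = (+0.8519, -0.5237)
edge 4: e_4 = (-0.62, -1.79);  n_4 = (-0.9449, +0.3273)
∠(n_1, n_4) = 167.52°
δ = |180° − 167.52°| = 12.48°
12.48° ≤ 2α = 22.62°  →  valid

δ = 12.48°, valid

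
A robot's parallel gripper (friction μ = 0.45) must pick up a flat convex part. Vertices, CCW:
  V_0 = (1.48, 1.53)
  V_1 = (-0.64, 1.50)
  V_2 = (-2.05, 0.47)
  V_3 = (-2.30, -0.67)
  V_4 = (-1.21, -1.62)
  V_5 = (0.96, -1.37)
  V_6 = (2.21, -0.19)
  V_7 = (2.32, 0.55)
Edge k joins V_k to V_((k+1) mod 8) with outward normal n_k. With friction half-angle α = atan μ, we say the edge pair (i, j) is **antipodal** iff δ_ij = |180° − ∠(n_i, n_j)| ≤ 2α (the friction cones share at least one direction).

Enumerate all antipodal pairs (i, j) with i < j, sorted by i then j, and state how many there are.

count = 9; pairs: (0,3), (0,4), (0,5), (1,4), (1,5), (1,6), (2,5), (2,6), (3,7)

α = atan 0.45 = 24.23°;  2α = 48.46°
n_0 = (-0.0141, +0.9999)
n_1 = (-0.5899, +0.8075)
n_2 = (-0.9768, +0.2142)
n_3 = (-0.6570, -0.7539)
n_4 = (+0.1145, -0.9934)
n_5 = (+0.6865, -0.7272)
n_6 = (+0.9891, -0.1470)
n_7 = (+0.7593, +0.6508)
  (0,1): δ = 144.66°  ·
  (0,2): δ = 103.18°  ·
  (0,3): δ = 41.88°  ✓
  (0,4): δ = 5.76°  ✓
  (0,5): δ = 42.54°  ✓
  (0,6): δ = 80.73°  ·
  (0,7): δ = 129.79°  ·
  (1,2): δ = 138.52°  ·
  (1,3): δ = 77.22°  ·
  (1,4): δ = 29.58°  ✓
  (1,5): δ = 7.20°  ✓
  (1,6): δ = 45.40°  ✓
  (1,7): δ = 94.45°  ·
  (2,3): δ = 118.71°  ·
  (2,4): δ = 71.06°  ·
  (2,5): δ = 34.28°  ✓
  (2,6): δ = 3.91°  ✓
  (2,7): δ = 52.97°  ·
  (3,4): δ = 132.35°  ·
  (3,5): δ = 95.58°  ·
  (3,6): δ = 57.38°  ·
  (3,7): δ = 8.32°  ✓
  (4,5): δ = 143.22°  ·
  (4,6): δ = 105.03°  ·
  (4,7): δ = 55.97°  ·
  (5,6): δ = 141.80°  ·
  (5,7): δ = 92.75°  ·
  (6,7): δ = 130.94°  ·
antipodal pairs: 9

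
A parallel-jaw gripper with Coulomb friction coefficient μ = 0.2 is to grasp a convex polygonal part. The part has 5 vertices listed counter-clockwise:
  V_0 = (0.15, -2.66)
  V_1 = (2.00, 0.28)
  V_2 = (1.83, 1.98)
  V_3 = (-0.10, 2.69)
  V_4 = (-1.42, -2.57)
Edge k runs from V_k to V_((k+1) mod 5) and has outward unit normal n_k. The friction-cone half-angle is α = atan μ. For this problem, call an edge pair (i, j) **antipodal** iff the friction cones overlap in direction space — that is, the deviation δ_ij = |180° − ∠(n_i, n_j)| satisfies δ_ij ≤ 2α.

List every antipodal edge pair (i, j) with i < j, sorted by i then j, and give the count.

α = atan 0.2 = 11.31°;  2α = 22.62°
n_0 = (+0.8464, -0.5326)
n_1 = (+0.9950, +0.0995)
n_2 = (+0.3453, +0.9385)
n_3 = (-0.9699, +0.2434)
n_4 = (-0.0572, -0.9984)
  (0,1): δ = 142.11°  ·
  (0,2): δ = 78.02°  ·
  (0,3): δ = 18.09°  ✓
  (0,4): δ = 118.90°  ·
  (1,2): δ = 115.91°  ·
  (1,3): δ = 19.80°  ✓
  (1,4): δ = 81.01°  ·
  (2,3): δ = 83.89°  ·
  (2,4): δ = 16.92°  ✓
  (3,4): δ = 79.19°  ·
antipodal pairs: 3

count = 3; pairs: (0,3), (1,3), (2,4)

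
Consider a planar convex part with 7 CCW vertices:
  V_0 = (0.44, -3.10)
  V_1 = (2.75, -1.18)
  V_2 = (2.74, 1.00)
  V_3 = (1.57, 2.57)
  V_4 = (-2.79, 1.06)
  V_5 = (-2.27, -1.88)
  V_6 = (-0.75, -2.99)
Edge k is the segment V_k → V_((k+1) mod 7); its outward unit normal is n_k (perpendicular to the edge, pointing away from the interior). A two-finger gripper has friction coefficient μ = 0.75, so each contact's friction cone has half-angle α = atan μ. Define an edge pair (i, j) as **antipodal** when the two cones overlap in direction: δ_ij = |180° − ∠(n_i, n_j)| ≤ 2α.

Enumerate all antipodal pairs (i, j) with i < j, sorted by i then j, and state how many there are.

α = atan 0.75 = 36.87°;  2α = 73.74°
n_0 = (+0.6392, -0.7690)
n_1 = (+1.0000, +0.0046)
n_2 = (+0.8018, +0.5975)
n_3 = (-0.3273, +0.9449)
n_4 = (-0.9847, -0.1742)
n_5 = (-0.5898, -0.8076)
n_6 = (-0.0920, -0.9958)
  (0,1): δ = 129.47°  ·
  (0,2): δ = 93.04°  ·
  (0,3): δ = 20.63°  ✓
  (0,4): δ = 60.30°  ✓
  (0,5): δ = 104.13°  ·
  (0,6): δ = 134.99°  ·
  (1,2): δ = 143.57°  ·
  (1,3): δ = 71.16°  ✓
  (1,4): δ = 9.77°  ✓
  (1,5): δ = 53.60°  ✓
  (1,6): δ = 84.46°  ·
  (2,3): δ = 107.59°  ·
  (2,4): δ = 26.66°  ✓
  (2,5): δ = 17.17°  ✓
  (2,6): δ = 48.02°  ✓
  (3,4): δ = 99.07°  ·
  (3,5): δ = 55.24°  ✓
  (3,6): δ = 24.38°  ✓
  (4,5): δ = 136.17°  ·
  (4,6): δ = 105.31°  ·
  (5,6): δ = 149.14°  ·
antipodal pairs: 10

count = 10; pairs: (0,3), (0,4), (1,3), (1,4), (1,5), (2,4), (2,5), (2,6), (3,5), (3,6)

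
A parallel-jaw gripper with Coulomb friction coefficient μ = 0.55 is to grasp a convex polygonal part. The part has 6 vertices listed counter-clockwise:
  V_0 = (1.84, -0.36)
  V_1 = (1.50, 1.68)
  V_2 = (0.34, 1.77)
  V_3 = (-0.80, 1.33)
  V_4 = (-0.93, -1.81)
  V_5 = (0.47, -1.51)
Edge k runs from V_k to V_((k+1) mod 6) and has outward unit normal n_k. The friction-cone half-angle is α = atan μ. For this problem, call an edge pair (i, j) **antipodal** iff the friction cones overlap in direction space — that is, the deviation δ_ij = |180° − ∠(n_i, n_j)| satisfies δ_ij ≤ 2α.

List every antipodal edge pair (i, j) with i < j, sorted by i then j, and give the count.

α = atan 0.55 = 28.81°;  2α = 57.62°
n_0 = (+0.9864, +0.1644)
n_1 = (+0.0774, +0.9970)
n_2 = (-0.3601, +0.9329)
n_3 = (-0.9991, +0.0414)
n_4 = (+0.2095, -0.9778)
n_5 = (+0.6429, -0.7659)
  (0,1): δ = 103.90°  ·
  (0,2): δ = 78.36°  ·
  (0,3): δ = 11.83°  ✓
  (0,4): δ = 92.63°  ·
  (0,5): δ = 120.55°  ·
  (1,2): δ = 154.46°  ·
  (1,3): δ = 87.93°  ·
  (1,4): δ = 16.53°  ✓
  (1,5): δ = 44.45°  ✓
  (2,3): δ = 113.48°  ·
  (2,4): δ = 9.01°  ✓
  (2,5): δ = 18.91°  ✓
  (3,4): δ = 75.53°  ·
  (3,5): δ = 47.62°  ✓
  (4,5): δ = 152.08°  ·
antipodal pairs: 6

count = 6; pairs: (0,3), (1,4), (1,5), (2,4), (2,5), (3,5)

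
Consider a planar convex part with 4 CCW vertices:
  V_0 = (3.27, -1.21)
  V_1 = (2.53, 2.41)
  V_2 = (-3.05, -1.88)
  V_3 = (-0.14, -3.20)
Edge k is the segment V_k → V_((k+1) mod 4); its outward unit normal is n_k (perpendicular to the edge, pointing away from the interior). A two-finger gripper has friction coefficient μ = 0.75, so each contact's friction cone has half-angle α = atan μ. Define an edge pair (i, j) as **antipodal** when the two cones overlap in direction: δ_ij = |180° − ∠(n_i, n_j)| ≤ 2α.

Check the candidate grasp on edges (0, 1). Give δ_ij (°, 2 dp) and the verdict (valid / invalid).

α = atan 0.75 = 36.87°;  2α = 73.74°
edge 0: e_0 = (-0.74, +3.62);  n_0 = (+0.9797, +0.2003)
edge 1: e_1 = (-5.58, -4.29);  n_1 = (-0.6095, +0.7928)
∠(n_0, n_1) = 116.00°
δ = |180° − 116.00°| = 64.00°
64.00° ≤ 2α = 73.74°  →  valid

δ = 64.00°, valid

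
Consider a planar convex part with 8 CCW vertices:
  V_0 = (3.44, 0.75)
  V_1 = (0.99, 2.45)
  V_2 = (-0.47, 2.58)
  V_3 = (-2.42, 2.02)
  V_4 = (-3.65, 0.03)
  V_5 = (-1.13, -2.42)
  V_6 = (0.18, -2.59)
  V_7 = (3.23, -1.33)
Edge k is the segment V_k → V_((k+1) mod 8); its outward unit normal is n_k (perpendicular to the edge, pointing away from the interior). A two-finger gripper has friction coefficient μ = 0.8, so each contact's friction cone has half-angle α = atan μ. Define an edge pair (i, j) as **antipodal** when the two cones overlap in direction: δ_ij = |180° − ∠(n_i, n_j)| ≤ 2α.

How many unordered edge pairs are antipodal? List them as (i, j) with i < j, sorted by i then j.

α = atan 0.8 = 38.66°;  2α = 77.32°
n_0 = (+0.5701, +0.8216)
n_1 = (+0.0887, +0.9961)
n_2 = (-0.2760, +0.9612)
n_3 = (-0.8506, +0.5258)
n_4 = (-0.6971, -0.7170)
n_5 = (-0.1287, -0.9917)
n_6 = (+0.3818, -0.9242)
n_7 = (+0.9949, -0.1005)
  (0,1): δ = 150.33°  ·
  (0,2): δ = 129.22°  ·
  (0,3): δ = 86.96°  ·
  (0,4): δ = 9.44°  ✓
  (0,5): δ = 27.36°  ✓
  (0,6): δ = 57.20°  ✓
  (0,7): δ = 118.99°  ·
  (1,2): δ = 158.89°  ·
  (1,3): δ = 116.63°  ·
  (1,4): δ = 39.10°  ✓
  (1,5): δ = 2.31°  ✓
  (1,6): δ = 27.53°  ✓
  (1,7): δ = 89.32°  ·
  (2,3): δ = 137.74°  ·
  (2,4): δ = 60.22°  ✓
  (2,5): δ = 23.42°  ✓
  (2,6): δ = 6.42°  ✓
  (2,7): δ = 68.21°  ✓
  (3,4): δ = 102.47°  ·
  (3,5): δ = 65.67°  ✓
  (3,6): δ = 35.83°  ✓
  (3,7): δ = 25.95°  ✓
  (4,5): δ = 143.20°  ·
  (4,6): δ = 113.36°  ·
  (4,7): δ = 51.57°  ✓
  (5,6): δ = 150.16°  ·
  (5,7): δ = 88.37°  ·
  (6,7): δ = 118.21°  ·
antipodal pairs: 14

count = 14; pairs: (0,4), (0,5), (0,6), (1,4), (1,5), (1,6), (2,4), (2,5), (2,6), (2,7), (3,5), (3,6), (3,7), (4,7)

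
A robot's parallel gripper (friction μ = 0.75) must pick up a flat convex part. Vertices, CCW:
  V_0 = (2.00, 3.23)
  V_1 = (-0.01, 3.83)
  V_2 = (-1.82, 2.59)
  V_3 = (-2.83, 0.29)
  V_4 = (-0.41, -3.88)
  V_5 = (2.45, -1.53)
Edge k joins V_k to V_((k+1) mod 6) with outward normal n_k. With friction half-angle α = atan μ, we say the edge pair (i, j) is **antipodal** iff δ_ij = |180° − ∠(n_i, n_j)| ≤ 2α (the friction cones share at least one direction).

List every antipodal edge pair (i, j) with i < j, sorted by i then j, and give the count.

count = 7; pairs: (0,3), (0,4), (1,4), (1,5), (2,4), (2,5), (3,5)

α = atan 0.75 = 36.87°;  2α = 73.74°
n_0 = (+0.2860, +0.9582)
n_1 = (-0.5652, +0.8250)
n_2 = (-0.9156, +0.4021)
n_3 = (-0.8649, -0.5019)
n_4 = (+0.6349, -0.7726)
n_5 = (+0.9956, +0.0941)
  (0,1): δ = 128.96°  ·
  (0,2): δ = 97.09°  ·
  (0,3): δ = 43.25°  ✓
  (0,4): δ = 56.03°  ✓
  (0,5): δ = 112.02°  ·
  (1,2): δ = 148.12°  ·
  (1,3): δ = 94.29°  ·
  (1,4): δ = 4.99°  ✓
  (1,5): δ = 60.99°  ✓
  (2,3): δ = 126.16°  ·
  (2,4): δ = 26.88°  ✓
  (2,5): δ = 29.11°  ✓
  (3,4): δ = 80.72°  ·
  (3,5): δ = 24.73°  ✓
  (4,5): δ = 124.01°  ·
antipodal pairs: 7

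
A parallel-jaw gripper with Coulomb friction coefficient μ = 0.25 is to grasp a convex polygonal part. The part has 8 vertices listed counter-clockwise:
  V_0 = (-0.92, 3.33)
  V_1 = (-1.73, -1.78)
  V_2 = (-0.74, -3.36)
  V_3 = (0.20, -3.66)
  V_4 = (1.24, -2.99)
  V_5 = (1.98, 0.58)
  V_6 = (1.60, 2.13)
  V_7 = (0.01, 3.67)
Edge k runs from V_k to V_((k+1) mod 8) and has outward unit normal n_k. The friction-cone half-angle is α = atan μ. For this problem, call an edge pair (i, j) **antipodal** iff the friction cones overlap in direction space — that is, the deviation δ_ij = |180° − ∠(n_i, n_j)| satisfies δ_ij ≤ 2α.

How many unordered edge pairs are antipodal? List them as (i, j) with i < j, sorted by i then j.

count = 6; pairs: (0,4), (0,5), (1,5), (1,6), (2,6), (3,7)

α = atan 0.25 = 14.04°;  2α = 28.07°
n_0 = (-0.9877, +0.1566)
n_1 = (-0.8474, -0.5310)
n_2 = (-0.3040, -0.9527)
n_3 = (+0.5416, -0.8407)
n_4 = (+0.9792, -0.2030)
n_5 = (+0.9712, +0.2381)
n_6 = (+0.6957, +0.7183)
n_7 = (-0.3434, +0.9392)
  (0,1): δ = 138.92°  ·
  (0,2): δ = 98.69°  ·
  (0,3): δ = 48.20°  ·
  (0,4): δ = 2.70°  ✓
  (0,5): δ = 22.78°  ✓
  (0,6): δ = 54.92°  ·
  (0,7): δ = 119.09°  ·
  (1,2): δ = 139.77°  ·
  (1,3): δ = 89.28°  ·
  (1,4): δ = 43.78°  ·
  (1,5): δ = 18.30°  ✓
  (1,6): δ = 13.84°  ✓
  (1,7): δ = 78.01°  ·
  (2,3): δ = 129.51°  ·
  (2,4): δ = 84.01°  ·
  (2,5): δ = 58.52°  ·
  (2,6): δ = 26.38°  ✓
  (2,7): δ = 37.78°  ·
  (3,4): δ = 134.50°  ·
  (3,5): δ = 109.02°  ·
  (3,6): δ = 76.88°  ·
  (3,7): δ = 12.71°  ✓
  (4,5): δ = 154.51°  ·
  (4,6): δ = 122.37°  ·
  (4,7): δ = 58.21°  ·
  (5,6): δ = 147.86°  ·
  (5,7): δ = 83.69°  ·
  (6,7): δ = 115.83°  ·
antipodal pairs: 6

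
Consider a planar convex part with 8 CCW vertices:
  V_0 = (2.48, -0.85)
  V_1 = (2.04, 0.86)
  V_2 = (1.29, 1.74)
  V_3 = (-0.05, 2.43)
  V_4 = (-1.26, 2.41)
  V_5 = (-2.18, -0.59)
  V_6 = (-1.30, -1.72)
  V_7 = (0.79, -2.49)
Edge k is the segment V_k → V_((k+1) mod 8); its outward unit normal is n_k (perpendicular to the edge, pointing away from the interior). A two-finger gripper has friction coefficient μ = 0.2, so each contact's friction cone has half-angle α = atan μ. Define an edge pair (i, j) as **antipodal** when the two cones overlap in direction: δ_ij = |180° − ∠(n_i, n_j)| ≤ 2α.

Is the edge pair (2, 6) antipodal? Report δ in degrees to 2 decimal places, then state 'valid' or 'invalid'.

α = atan 0.2 = 11.31°;  2α = 22.62°
edge 2: e_2 = (-1.34, +0.69);  n_2 = (+0.4578, +0.8891)
edge 6: e_6 = (+2.09, -0.77);  n_6 = (-0.3457, -0.9383)
∠(n_2, n_6) = 172.98°
δ = |180° − 172.98°| = 7.02°
7.02° ≤ 2α = 22.62°  →  valid

δ = 7.02°, valid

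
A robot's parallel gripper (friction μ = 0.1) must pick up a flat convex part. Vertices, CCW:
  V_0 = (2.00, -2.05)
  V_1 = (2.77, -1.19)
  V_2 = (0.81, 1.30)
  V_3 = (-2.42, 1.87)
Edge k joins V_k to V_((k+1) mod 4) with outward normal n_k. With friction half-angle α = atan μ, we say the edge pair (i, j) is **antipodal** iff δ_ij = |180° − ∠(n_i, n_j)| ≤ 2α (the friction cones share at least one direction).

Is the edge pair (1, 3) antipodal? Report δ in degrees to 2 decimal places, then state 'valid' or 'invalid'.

α = atan 0.1 = 5.71°;  2α = 11.42°
edge 1: e_1 = (-1.96, +2.49);  n_1 = (+0.7858, +0.6185)
edge 3: e_3 = (+4.42, -3.92);  n_3 = (-0.6635, -0.7482)
∠(n_1, n_3) = 169.78°
δ = |180° − 169.78°| = 10.22°
10.22° ≤ 2α = 11.42°  →  valid

δ = 10.22°, valid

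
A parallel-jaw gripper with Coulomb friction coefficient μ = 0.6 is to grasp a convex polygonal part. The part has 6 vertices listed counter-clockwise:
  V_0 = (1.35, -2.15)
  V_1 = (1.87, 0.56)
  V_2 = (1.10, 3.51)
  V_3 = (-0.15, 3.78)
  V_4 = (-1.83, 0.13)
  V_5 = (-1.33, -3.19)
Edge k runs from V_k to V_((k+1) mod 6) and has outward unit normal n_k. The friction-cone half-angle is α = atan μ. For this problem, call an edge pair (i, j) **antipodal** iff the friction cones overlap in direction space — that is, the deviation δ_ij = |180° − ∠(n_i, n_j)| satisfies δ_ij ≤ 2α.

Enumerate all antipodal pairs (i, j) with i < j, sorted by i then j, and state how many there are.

count = 6; pairs: (0,3), (0,4), (1,3), (1,4), (2,5), (3,5)

α = atan 0.6 = 30.96°;  2α = 61.93°
n_0 = (+0.9821, -0.1884)
n_1 = (+0.9676, +0.2526)
n_2 = (+0.2111, +0.9775)
n_3 = (-0.9084, +0.4181)
n_4 = (-0.9888, -0.1489)
n_5 = (+0.3618, -0.9323)
  (0,1): δ = 154.51°  ·
  (0,2): δ = 91.33°  ·
  (0,3): δ = 13.85°  ✓
  (0,4): δ = 19.43°  ✓
  (0,5): δ = 122.07°  ·
  (1,2): δ = 116.82°  ·
  (1,3): δ = 39.34°  ✓
  (1,4): δ = 6.06°  ✓
  (1,5): δ = 96.58°  ·
  (2,3): δ = 102.53°  ·
  (2,4): δ = 69.25°  ·
  (2,5): δ = 33.40°  ✓
  (3,4): δ = 146.72°  ·
  (3,5): δ = 44.08°  ✓
  (4,5): δ = 77.36°  ·
antipodal pairs: 6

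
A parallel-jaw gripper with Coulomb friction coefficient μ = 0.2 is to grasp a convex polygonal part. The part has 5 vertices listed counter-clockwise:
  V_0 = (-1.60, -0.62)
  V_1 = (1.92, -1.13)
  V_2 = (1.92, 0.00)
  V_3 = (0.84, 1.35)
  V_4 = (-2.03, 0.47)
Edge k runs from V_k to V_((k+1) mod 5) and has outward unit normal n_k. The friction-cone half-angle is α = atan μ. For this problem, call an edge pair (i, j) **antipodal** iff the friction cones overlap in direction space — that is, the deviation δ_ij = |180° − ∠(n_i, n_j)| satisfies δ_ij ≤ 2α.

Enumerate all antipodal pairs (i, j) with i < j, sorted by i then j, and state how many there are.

count = 2; pairs: (1,4), (2,4)

α = atan 0.2 = 11.31°;  2α = 22.62°
n_0 = (-0.1434, -0.9897)
n_1 = (+1.0000, -0.0000)
n_2 = (+0.7809, +0.6247)
n_3 = (-0.2931, +0.9561)
n_4 = (-0.9302, -0.3670)
  (0,1): δ = 81.76°  ·
  (0,2): δ = 43.10°  ·
  (0,3): δ = 25.29°  ·
  (0,4): δ = 119.77°  ·
  (1,2): δ = 141.34°  ·
  (1,3): δ = 72.95°  ·
  (1,4): δ = 21.53°  ✓
  (2,3): δ = 111.61°  ·
  (2,4): δ = 17.13°  ✓
  (3,4): δ = 85.52°  ·
antipodal pairs: 2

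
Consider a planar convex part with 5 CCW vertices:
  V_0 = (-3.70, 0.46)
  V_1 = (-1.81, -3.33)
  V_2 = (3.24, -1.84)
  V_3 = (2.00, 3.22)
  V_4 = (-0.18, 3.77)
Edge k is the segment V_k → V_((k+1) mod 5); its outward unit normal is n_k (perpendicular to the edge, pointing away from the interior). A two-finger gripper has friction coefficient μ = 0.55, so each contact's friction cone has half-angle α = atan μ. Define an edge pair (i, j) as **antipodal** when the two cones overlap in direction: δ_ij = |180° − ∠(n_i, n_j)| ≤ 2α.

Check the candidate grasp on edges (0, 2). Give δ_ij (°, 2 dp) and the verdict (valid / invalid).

α = atan 0.55 = 28.81°;  2α = 57.62°
edge 0: e_0 = (+1.89, -3.79);  n_0 = (-0.8949, -0.4463)
edge 2: e_2 = (-1.24, +5.06);  n_2 = (+0.9713, +0.2380)
∠(n_0, n_2) = 167.26°
δ = |180° − 167.26°| = 12.74°
12.74° ≤ 2α = 57.62°  →  valid

δ = 12.74°, valid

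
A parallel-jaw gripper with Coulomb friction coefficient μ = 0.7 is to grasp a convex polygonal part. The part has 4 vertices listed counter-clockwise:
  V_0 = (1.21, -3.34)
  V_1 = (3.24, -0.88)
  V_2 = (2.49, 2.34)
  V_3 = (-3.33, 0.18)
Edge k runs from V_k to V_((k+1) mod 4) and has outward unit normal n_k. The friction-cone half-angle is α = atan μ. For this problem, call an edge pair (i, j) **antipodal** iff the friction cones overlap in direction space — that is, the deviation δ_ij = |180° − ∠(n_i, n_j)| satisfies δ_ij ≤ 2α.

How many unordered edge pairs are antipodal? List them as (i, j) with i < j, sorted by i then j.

α = atan 0.7 = 34.99°;  2α = 69.98°
n_0 = (+0.7713, -0.6365)
n_1 = (+0.9739, +0.2268)
n_2 = (-0.3479, +0.9375)
n_3 = (-0.6127, -0.7903)
  (0,1): δ = 127.36°  ·
  (0,2): δ = 30.11°  ✓
  (0,3): δ = 91.74°  ·
  (1,2): δ = 82.75°  ·
  (1,3): δ = 39.10°  ✓
  (2,3): δ = 58.15°  ✓
antipodal pairs: 3

count = 3; pairs: (0,2), (1,3), (2,3)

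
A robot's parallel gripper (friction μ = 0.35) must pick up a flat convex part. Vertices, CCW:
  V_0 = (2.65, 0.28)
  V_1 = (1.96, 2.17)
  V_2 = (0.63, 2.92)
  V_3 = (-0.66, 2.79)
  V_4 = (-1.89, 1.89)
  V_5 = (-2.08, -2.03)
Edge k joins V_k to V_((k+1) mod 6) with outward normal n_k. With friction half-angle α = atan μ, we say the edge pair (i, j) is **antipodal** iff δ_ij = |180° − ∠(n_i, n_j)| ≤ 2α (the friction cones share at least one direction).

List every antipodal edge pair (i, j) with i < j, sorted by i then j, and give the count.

α = atan 0.35 = 19.29°;  2α = 38.58°
n_0 = (+0.9394, +0.3429)
n_1 = (+0.4912, +0.8711)
n_2 = (-0.1003, +0.9950)
n_3 = (-0.5905, +0.8070)
n_4 = (-0.9988, +0.0484)
n_5 = (+0.4388, -0.8986)
  (0,1): δ = 139.48°  ·
  (0,2): δ = 104.30°  ·
  (0,3): δ = 73.86°  ·
  (0,4): δ = 22.83°  ✓
  (0,5): δ = 95.97°  ·
  (1,2): δ = 144.83°  ·
  (1,3): δ = 114.39°  ·
  (1,4): δ = 63.36°  ·
  (1,5): δ = 55.45°  ·
  (2,3): δ = 149.56°  ·
  (2,4): δ = 98.53°  ·
  (2,5): δ = 20.28°  ✓
  (3,4): δ = 128.97°  ·
  (3,5): δ = 10.16°  ✓
  (4,5): δ = 61.20°  ·
antipodal pairs: 3

count = 3; pairs: (0,4), (2,5), (3,5)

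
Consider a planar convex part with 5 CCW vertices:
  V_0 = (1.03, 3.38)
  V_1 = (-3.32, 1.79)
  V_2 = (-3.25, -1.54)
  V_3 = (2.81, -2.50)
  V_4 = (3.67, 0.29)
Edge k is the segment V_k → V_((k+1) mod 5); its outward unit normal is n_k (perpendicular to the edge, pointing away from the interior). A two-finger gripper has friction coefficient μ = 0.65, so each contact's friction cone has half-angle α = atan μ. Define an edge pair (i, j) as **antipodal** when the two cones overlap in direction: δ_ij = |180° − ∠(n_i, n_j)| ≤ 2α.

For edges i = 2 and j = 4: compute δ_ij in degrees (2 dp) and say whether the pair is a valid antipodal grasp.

δ = 40.49°, valid

α = atan 0.65 = 33.02°;  2α = 66.05°
edge 2: e_2 = (+6.06, -0.96);  n_2 = (-0.1565, -0.9877)
edge 4: e_4 = (-2.64, +3.09);  n_4 = (+0.7603, +0.6496)
∠(n_2, n_4) = 139.51°
δ = |180° − 139.51°| = 40.49°
40.49° ≤ 2α = 66.05°  →  valid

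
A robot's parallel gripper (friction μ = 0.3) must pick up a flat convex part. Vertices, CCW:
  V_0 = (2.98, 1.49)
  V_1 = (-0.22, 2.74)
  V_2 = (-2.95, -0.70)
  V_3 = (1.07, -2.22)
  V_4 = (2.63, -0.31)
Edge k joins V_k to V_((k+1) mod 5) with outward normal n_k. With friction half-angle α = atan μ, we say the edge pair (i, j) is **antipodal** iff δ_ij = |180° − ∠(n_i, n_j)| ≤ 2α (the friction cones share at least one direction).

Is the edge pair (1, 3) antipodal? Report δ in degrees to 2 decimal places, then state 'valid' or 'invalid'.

δ = 0.80°, valid

α = atan 0.3 = 16.70°;  2α = 33.40°
edge 1: e_1 = (-2.73, -3.44);  n_1 = (-0.7833, +0.6216)
edge 3: e_3 = (+1.56, +1.91);  n_3 = (+0.7745, -0.6326)
∠(n_1, n_3) = 179.20°
δ = |180° − 179.20°| = 0.80°
0.80° ≤ 2α = 33.40°  →  valid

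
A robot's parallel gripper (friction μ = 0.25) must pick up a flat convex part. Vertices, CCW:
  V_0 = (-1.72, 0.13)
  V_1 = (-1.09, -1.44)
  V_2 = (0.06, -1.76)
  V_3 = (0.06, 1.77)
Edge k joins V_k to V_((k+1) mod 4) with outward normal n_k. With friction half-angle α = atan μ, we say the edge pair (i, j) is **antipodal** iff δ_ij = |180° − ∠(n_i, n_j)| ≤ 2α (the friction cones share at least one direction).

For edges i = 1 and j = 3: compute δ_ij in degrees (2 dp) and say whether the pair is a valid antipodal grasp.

α = atan 0.25 = 14.04°;  2α = 28.07°
edge 1: e_1 = (+1.15, -0.32);  n_1 = (-0.2681, -0.9634)
edge 3: e_3 = (-1.78, -1.64);  n_3 = (-0.6776, +0.7354)
∠(n_1, n_3) = 121.79°
δ = |180° − 121.79°| = 58.21°
58.21° > 2α = 28.07°  →  invalid

δ = 58.21°, invalid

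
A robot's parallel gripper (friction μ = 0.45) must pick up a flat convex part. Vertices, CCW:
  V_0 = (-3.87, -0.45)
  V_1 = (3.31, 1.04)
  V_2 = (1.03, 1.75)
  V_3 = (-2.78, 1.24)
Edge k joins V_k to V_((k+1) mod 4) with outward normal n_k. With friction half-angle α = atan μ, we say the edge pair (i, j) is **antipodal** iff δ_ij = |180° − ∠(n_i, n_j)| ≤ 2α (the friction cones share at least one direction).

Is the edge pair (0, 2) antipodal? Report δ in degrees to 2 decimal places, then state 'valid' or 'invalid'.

α = atan 0.45 = 24.23°;  2α = 48.46°
edge 0: e_0 = (+7.18, +1.49);  n_0 = (+0.2032, -0.9791)
edge 2: e_2 = (-3.81, -0.51);  n_2 = (-0.1327, +0.9912)
∠(n_0, n_2) = 175.90°
δ = |180° − 175.90°| = 4.10°
4.10° ≤ 2α = 48.46°  →  valid

δ = 4.10°, valid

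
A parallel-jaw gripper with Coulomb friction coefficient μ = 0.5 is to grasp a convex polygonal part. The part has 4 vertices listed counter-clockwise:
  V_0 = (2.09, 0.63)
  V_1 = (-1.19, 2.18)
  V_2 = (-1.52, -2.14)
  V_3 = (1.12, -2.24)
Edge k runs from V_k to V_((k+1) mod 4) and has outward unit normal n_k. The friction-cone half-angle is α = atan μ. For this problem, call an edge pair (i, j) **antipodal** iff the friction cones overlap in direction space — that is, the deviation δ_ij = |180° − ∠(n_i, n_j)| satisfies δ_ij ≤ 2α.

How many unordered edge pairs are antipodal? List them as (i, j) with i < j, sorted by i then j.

count = 2; pairs: (0,2), (1,3)

α = atan 0.5 = 26.57°;  2α = 53.13°
n_0 = (+0.4273, +0.9041)
n_1 = (-0.9971, +0.0762)
n_2 = (-0.0379, -0.9993)
n_3 = (+0.9474, -0.3202)
  (0,1): δ = 69.07°  ·
  (0,2): δ = 23.12°  ✓
  (0,3): δ = 96.62°  ·
  (1,2): δ = 87.80°  ·
  (1,3): δ = 14.31°  ✓
  (2,3): δ = 106.50°  ·
antipodal pairs: 2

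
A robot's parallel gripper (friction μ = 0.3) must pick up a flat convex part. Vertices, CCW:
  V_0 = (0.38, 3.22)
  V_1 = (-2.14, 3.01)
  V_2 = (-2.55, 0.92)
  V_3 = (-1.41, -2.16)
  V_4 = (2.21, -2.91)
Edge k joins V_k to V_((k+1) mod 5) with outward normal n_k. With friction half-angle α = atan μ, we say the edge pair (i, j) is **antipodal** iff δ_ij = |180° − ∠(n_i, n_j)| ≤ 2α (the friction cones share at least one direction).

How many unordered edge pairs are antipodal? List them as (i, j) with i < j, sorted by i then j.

count = 3; pairs: (0,3), (1,4), (2,4)

α = atan 0.3 = 16.70°;  2α = 33.40°
n_0 = (-0.0830, +0.9965)
n_1 = (-0.9813, +0.1925)
n_2 = (-0.9378, -0.3471)
n_3 = (-0.2029, -0.9792)
n_4 = (+0.9582, +0.2861)
  (0,1): δ = 105.86°  ·
  (0,2): δ = 74.45°  ·
  (0,3): δ = 16.47°  ✓
  (0,4): δ = 101.86°  ·
  (1,2): δ = 148.59°  ·
  (1,3): δ = 90.61°  ·
  (1,4): δ = 27.72°  ✓
  (2,3): δ = 122.02°  ·
  (2,4): δ = 3.69°  ✓
  (3,4): δ = 61.67°  ·
antipodal pairs: 3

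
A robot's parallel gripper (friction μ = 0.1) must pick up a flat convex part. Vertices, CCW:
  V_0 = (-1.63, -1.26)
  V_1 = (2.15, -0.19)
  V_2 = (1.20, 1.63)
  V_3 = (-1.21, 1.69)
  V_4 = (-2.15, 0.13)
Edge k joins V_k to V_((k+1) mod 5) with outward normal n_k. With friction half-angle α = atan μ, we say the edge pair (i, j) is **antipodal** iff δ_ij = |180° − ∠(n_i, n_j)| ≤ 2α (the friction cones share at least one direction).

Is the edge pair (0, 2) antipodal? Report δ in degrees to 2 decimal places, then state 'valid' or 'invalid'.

δ = 17.23°, invalid

α = atan 0.1 = 5.71°;  2α = 11.42°
edge 0: e_0 = (+3.78, +1.07);  n_0 = (+0.2724, -0.9622)
edge 2: e_2 = (-2.41, +0.06);  n_2 = (+0.0249, +0.9997)
∠(n_0, n_2) = 162.77°
δ = |180° − 162.77°| = 17.23°
17.23° > 2α = 11.42°  →  invalid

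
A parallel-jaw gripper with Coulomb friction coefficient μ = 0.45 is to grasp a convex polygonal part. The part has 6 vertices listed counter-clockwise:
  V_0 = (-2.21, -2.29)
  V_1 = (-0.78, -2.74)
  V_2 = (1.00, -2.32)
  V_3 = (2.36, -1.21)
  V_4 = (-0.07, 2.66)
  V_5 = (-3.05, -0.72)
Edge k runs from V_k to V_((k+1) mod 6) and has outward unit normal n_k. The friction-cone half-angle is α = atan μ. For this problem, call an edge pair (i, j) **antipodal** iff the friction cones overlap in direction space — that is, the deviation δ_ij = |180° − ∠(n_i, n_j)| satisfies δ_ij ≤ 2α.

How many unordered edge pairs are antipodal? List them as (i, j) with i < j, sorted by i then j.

count = 4; pairs: (0,3), (1,4), (2,4), (3,5)

α = atan 0.45 = 24.23°;  2α = 48.46°
n_0 = (-0.3002, -0.9539)
n_1 = (+0.2296, -0.9733)
n_2 = (+0.6323, -0.7747)
n_3 = (+0.8469, +0.5318)
n_4 = (-0.7501, +0.6613)
n_5 = (-0.8817, -0.4718)
  (0,1): δ = 149.26°  ·
  (0,2): δ = 123.31°  ·
  (0,3): δ = 40.41°  ✓
  (0,4): δ = 66.07°  ·
  (0,5): δ = 135.62°  ·
  (1,2): δ = 154.06°  ·
  (1,3): δ = 71.15°  ·
  (1,4): δ = 35.32°  ✓
  (1,5): δ = 104.87°  ·
  (2,3): δ = 97.10°  ·
  (2,4): δ = 9.38°  ✓
  (2,5): δ = 78.93°  ·
  (3,4): δ = 73.53°  ·
  (3,5): δ = 3.98°  ✓
  (4,5): δ = 110.45°  ·
antipodal pairs: 4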